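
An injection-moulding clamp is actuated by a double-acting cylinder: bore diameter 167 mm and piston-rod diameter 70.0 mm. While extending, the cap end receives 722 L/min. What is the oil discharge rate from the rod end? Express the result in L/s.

Q_out ≈ 9.92 L/s

Cap-side area A_cap = π/4 × (167 mm)² = 21900 mm^2
Rod-side annular area A_ann = π/4 × (167² − 70.0²) = 18060 mm^2
Piston speed v = Q_in/A_cap; rod-end outflow Q_out = v × A_ann = Q_in × A_ann/A_cap.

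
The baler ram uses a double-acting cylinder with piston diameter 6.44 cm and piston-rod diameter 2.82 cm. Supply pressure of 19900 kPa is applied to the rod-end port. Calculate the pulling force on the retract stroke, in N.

Rod-side annular area A_ann = π/4 × (6.44² − 2.82²) = 26.33 cm^2
On retraction the pressure acts on the annular area (bore minus rod).
F = P × A_ann

F ≈ 52400 N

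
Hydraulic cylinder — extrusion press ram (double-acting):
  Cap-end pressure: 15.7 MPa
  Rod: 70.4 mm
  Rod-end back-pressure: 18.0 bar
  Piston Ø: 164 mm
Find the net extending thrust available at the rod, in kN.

Cap-side area A_cap = π/4 × (164 mm)² = 21120 mm^2
Rod-side annular area A_ann = π/4 × (164² − 70.4²) = 17230 mm^2
Net thrust = P_cap·A_cap − P_rod·A_ann = 331.6 kN − 31.02 kN

F ≈ 301 kN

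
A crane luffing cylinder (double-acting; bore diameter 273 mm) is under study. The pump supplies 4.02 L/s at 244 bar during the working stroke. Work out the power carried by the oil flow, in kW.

Hydraulic power = P × Q

W ≈ 98.1 kW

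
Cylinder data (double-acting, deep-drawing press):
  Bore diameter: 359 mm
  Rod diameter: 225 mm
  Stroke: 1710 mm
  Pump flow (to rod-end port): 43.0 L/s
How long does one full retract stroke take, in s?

t ≈ 2.44 s

Rod-side annular area A_ann = π/4 × (359² − 225²) = 61460 mm^2
Swept volume V = A × L; t = V / Q = A·L / Q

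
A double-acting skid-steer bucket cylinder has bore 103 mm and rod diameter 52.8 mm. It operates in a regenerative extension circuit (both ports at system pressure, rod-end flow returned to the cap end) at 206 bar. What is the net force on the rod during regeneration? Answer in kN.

F ≈ 45.1 kN

With equal pressure on both faces, forces on the annular region cancel; the net push is pressure × rod cross-section.
Rod cross-section A_rod = π/4 × (52.8 mm)² = 2190 mm^2
F = P × A_rod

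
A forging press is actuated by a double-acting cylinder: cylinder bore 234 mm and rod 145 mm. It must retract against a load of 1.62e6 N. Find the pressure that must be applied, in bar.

P ≈ 611 bar

Rod-side annular area A_ann = π/4 × (234² − 145²) = 26490 mm^2
Retraction: pressure acts on the annular area.
P = F / A = 1.62e6 N / A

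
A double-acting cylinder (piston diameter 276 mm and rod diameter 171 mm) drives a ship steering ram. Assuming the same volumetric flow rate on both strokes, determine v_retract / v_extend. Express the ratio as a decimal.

v_ret/v_ext ≈ 1.62

Cap-side area A_cap = π/4 × (276 mm)² = 59830 mm^2
Rod-side annular area A_ann = π/4 × (276² − 171²) = 36860 mm^2
For equal Q, v ∝ 1/A, so v_ret/v_ext = A_cap/A_ann.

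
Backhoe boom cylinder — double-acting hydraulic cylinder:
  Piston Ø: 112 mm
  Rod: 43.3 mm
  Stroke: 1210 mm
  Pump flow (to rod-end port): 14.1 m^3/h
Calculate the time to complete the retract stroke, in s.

Rod-side annular area A_ann = π/4 × (112² − 43.3²) = 8379 mm^2
Swept volume V = A × L; t = V / Q = A·L / Q

t ≈ 2.59 s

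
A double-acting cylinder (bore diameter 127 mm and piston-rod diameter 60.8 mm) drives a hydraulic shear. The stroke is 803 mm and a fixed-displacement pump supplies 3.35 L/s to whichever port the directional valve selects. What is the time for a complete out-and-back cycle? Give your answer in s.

t ≈ 5.38 s

Cap-side area A_cap = π/4 × (127 mm)² = 12670 mm^2
Rod-side annular area A_ann = π/4 × (127² − 60.8²) = 9764 mm^2
t_ext = A_cap·L/Q = 3.036 s
t_ret = A_ann·L/Q = 2.341 s
t_cycle = t_ext + t_ret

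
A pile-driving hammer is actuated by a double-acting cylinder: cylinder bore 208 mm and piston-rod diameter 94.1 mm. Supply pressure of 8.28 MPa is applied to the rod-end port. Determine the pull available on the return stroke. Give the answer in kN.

F ≈ 224 kN

Rod-side annular area A_ann = π/4 × (208² − 94.1²) = 27020 mm^2
On retraction the pressure acts on the annular area (bore minus rod).
F = P × A_ann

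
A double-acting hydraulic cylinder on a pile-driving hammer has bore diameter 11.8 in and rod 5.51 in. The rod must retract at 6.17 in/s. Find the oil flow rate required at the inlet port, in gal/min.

Q ≈ 137 gal/min

Rod-side annular area A_ann = π/4 × (11.8² − 5.51²) = 85.51 in^2
Q = A × v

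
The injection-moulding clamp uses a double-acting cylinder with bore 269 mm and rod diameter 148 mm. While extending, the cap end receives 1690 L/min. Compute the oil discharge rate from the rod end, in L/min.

Q_out ≈ 1180 L/min

Cap-side area A_cap = π/4 × (269 mm)² = 56830 mm^2
Rod-side annular area A_ann = π/4 × (269² − 148²) = 39630 mm^2
Piston speed v = Q_in/A_cap; rod-end outflow Q_out = v × A_ann = Q_in × A_ann/A_cap.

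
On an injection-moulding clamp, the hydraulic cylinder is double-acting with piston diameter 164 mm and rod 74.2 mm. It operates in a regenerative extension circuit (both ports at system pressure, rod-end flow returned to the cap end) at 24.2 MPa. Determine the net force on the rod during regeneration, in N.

With equal pressure on both faces, forces on the annular region cancel; the net push is pressure × rod cross-section.
Rod cross-section A_rod = π/4 × (74.2 mm)² = 4324 mm^2
F = P × A_rod

F ≈ 1.05e5 N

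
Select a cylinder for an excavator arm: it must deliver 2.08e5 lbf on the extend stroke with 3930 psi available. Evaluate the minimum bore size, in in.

D ≈ 8.21 in

Extension force acts on the full piston face: F = P × (π/4)D².
D = √(4F / (πP)) = √(4 × 2.08e5 lbf / (π × 3930 psi))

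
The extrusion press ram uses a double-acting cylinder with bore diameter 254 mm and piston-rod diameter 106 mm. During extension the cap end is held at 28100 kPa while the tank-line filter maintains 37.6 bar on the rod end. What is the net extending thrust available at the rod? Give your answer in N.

Cap-side area A_cap = π/4 × (254 mm)² = 50670 mm^2
Rod-side annular area A_ann = π/4 × (254² − 106²) = 41850 mm^2
Net thrust = P_cap·A_cap − P_rod·A_ann = 1.424e6 N − 1.573e5 N

F ≈ 1.27e6 N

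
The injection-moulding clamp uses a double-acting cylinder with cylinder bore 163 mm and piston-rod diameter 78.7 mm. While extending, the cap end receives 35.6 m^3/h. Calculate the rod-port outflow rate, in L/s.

Cap-side area A_cap = π/4 × (163 mm)² = 20870 mm^2
Rod-side annular area A_ann = π/4 × (163² − 78.7²) = 16000 mm^2
Piston speed v = Q_in/A_cap; rod-end outflow Q_out = v × A_ann = Q_in × A_ann/A_cap.

Q_out ≈ 7.58 L/s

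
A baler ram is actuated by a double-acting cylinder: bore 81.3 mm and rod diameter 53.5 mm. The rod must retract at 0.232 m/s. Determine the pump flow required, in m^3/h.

Rod-side annular area A_ann = π/4 × (81.3² − 53.5²) = 2943 mm^2
Q = A × v

Q ≈ 2.46 m^3/h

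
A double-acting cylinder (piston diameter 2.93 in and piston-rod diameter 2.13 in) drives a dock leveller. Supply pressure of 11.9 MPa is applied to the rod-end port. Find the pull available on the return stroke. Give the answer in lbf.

Rod-side annular area A_ann = π/4 × (2.93² − 2.13²) = 3.179 in^2
On retraction the pressure acts on the annular area (bore minus rod).
F = P × A_ann

F ≈ 5490 lbf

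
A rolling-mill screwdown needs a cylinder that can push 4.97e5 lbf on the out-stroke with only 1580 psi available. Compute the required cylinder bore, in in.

Extension force acts on the full piston face: F = P × (π/4)D².
D = √(4F / (πP)) = √(4 × 4.97e5 lbf / (π × 1580 psi))

D ≈ 20.0 in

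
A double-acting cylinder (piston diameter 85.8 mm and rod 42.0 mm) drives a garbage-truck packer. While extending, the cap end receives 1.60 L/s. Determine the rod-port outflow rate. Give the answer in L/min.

Q_out ≈ 73.0 L/min

Cap-side area A_cap = π/4 × (85.8 mm)² = 5782 mm^2
Rod-side annular area A_ann = π/4 × (85.8² − 42.0²) = 4396 mm^2
Piston speed v = Q_in/A_cap; rod-end outflow Q_out = v × A_ann = Q_in × A_ann/A_cap.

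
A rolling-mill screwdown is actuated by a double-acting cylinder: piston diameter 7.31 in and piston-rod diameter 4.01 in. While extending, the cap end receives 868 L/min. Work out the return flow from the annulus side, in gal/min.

Cap-side area A_cap = π/4 × (7.31 in)² = 41.97 in^2
Rod-side annular area A_ann = π/4 × (7.31² − 4.01²) = 29.34 in^2
Piston speed v = Q_in/A_cap; rod-end outflow Q_out = v × A_ann = Q_in × A_ann/A_cap.

Q_out ≈ 160 gal/min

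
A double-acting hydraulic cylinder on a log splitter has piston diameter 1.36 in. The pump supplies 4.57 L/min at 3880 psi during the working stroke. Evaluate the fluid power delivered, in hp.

Hydraulic power = P × Q

W ≈ 2.73 hp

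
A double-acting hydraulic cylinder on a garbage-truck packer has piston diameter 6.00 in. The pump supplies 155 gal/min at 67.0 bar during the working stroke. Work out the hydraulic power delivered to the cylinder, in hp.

W ≈ 87.9 hp

Hydraulic power = P × Q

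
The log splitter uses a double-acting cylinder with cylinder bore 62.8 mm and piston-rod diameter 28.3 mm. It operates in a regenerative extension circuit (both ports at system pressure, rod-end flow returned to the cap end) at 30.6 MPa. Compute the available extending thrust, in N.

F ≈ 19200 N

With equal pressure on both faces, forces on the annular region cancel; the net push is pressure × rod cross-section.
Rod cross-section A_rod = π/4 × (28.3 mm)² = 629.0 mm^2
F = P × A_rod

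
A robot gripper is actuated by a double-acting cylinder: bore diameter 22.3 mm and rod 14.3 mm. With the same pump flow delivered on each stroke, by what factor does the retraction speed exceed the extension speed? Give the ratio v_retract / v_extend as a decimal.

Cap-side area A_cap = π/4 × (22.3 mm)² = 390.6 mm^2
Rod-side annular area A_ann = π/4 × (22.3² − 14.3²) = 230.0 mm^2
For equal Q, v ∝ 1/A, so v_ret/v_ext = A_cap/A_ann.

v_ret/v_ext ≈ 1.70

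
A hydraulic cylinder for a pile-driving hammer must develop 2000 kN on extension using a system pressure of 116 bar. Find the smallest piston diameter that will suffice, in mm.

Extension force acts on the full piston face: F = P × (π/4)D².
D = √(4F / (πP)) = √(4 × 2000 kN / (π × 116 bar))

D ≈ 469 mm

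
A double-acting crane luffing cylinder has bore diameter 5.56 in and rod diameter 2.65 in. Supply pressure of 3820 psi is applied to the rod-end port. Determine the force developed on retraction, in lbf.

Rod-side annular area A_ann = π/4 × (5.56² − 2.65²) = 18.76 in^2
On retraction the pressure acts on the annular area (bore minus rod).
F = P × A_ann

F ≈ 71700 lbf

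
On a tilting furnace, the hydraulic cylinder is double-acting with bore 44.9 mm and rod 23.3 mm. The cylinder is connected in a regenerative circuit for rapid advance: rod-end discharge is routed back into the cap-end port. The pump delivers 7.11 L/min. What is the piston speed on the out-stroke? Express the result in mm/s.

In regeneration the rod-end outflow joins the pump flow into the cap end, so the net volume the pump must supply per unit advance equals the rod cross-section area.
Rod cross-section A_rod = π/4 × (23.3 mm)² = 426.4 mm^2
v = Q_pump / A_rod

v ≈ 278 mm/s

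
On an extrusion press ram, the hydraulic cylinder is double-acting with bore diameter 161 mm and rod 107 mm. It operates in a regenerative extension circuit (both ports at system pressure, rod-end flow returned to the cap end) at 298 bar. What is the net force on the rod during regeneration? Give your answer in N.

F ≈ 2.68e5 N

With equal pressure on both faces, forces on the annular region cancel; the net push is pressure × rod cross-section.
Rod cross-section A_rod = π/4 × (107 mm)² = 8992 mm^2
F = P × A_rod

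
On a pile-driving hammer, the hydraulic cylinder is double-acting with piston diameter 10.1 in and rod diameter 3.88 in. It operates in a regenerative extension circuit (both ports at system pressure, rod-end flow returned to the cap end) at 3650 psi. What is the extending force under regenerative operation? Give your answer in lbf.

With equal pressure on both faces, forces on the annular region cancel; the net push is pressure × rod cross-section.
Rod cross-section A_rod = π/4 × (3.88 in)² = 11.82 in^2
F = P × A_rod

F ≈ 43200 lbf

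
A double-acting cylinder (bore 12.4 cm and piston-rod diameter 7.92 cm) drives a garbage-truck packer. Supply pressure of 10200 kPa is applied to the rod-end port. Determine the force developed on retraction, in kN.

Rod-side annular area A_ann = π/4 × (12.4² − 7.92²) = 71.50 cm^2
On retraction the pressure acts on the annular area (bore minus rod).
F = P × A_ann

F ≈ 72.9 kN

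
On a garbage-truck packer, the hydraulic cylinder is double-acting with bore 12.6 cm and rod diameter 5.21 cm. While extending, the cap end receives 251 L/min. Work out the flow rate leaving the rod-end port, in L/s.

Q_out ≈ 3.47 L/s

Cap-side area A_cap = π/4 × (12.6 cm)² = 124.7 cm^2
Rod-side annular area A_ann = π/4 × (12.6² − 5.21²) = 103.4 cm^2
Piston speed v = Q_in/A_cap; rod-end outflow Q_out = v × A_ann = Q_in × A_ann/A_cap.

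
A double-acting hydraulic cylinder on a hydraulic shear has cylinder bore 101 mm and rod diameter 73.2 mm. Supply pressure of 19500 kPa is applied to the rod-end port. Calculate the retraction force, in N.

F ≈ 74200 N

Rod-side annular area A_ann = π/4 × (101² − 73.2²) = 3803 mm^2
On retraction the pressure acts on the annular area (bore minus rod).
F = P × A_ann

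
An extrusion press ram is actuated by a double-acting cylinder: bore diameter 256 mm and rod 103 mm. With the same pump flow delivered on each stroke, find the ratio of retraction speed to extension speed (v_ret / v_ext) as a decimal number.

Cap-side area A_cap = π/4 × (256 mm)² = 51470 mm^2
Rod-side annular area A_ann = π/4 × (256² − 103²) = 43140 mm^2
For equal Q, v ∝ 1/A, so v_ret/v_ext = A_cap/A_ann.

v_ret/v_ext ≈ 1.19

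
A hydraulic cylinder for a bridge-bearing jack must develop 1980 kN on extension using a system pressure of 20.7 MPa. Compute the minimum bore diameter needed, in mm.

D ≈ 349 mm

Extension force acts on the full piston face: F = P × (π/4)D².
D = √(4F / (πP)) = √(4 × 1980 kN / (π × 20.7 MPa))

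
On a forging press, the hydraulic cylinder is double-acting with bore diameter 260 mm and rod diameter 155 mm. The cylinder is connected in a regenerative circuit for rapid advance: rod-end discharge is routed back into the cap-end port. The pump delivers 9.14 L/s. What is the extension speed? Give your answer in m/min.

v ≈ 29.1 m/min

In regeneration the rod-end outflow joins the pump flow into the cap end, so the net volume the pump must supply per unit advance equals the rod cross-section area.
Rod cross-section A_rod = π/4 × (155 mm)² = 18870 mm^2
v = Q_pump / A_rod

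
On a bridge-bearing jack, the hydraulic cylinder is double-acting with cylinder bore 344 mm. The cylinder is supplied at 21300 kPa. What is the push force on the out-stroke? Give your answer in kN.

F ≈ 1980 kN

Cap-side area A_cap = π/4 × (344 mm)² = 92940 mm^2
F = P × A_cap = 21300 kPa × A_cap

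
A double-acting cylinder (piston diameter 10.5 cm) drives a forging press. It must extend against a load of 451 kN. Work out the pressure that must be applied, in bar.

P ≈ 521 bar

Cap-side area A_cap = π/4 × (10.5 cm)² = 86.59 cm^2
P = F / A = 451 kN / A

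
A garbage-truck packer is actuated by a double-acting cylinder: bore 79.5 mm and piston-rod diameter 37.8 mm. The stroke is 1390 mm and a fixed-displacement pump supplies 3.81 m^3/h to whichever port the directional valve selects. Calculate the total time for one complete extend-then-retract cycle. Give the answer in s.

t ≈ 11.6 s

Cap-side area A_cap = π/4 × (79.5 mm)² = 4964 mm^2
Rod-side annular area A_ann = π/4 × (79.5² − 37.8²) = 3842 mm^2
t_ext = A_cap·L/Q = 6.520 s
t_ret = A_ann·L/Q = 5.046 s
t_cycle = t_ext + t_ret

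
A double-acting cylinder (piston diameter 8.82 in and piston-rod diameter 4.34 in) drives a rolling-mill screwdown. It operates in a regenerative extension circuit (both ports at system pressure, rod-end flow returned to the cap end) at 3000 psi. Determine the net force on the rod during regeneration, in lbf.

F ≈ 44400 lbf

With equal pressure on both faces, forces on the annular region cancel; the net push is pressure × rod cross-section.
Rod cross-section A_rod = π/4 × (4.34 in)² = 14.79 in^2
F = P × A_rod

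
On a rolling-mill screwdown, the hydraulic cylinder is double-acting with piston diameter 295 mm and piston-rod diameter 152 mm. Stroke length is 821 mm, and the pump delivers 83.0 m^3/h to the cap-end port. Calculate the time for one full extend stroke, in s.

t ≈ 2.43 s

Cap-side area A_cap = π/4 × (295 mm)² = 68350 mm^2
Swept volume V = A × L; t = V / Q = A·L / Q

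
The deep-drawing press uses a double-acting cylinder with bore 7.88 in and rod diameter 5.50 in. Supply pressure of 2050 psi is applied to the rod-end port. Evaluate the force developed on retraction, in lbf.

Rod-side annular area A_ann = π/4 × (7.88² − 5.50²) = 25.01 in^2
On retraction the pressure acts on the annular area (bore minus rod).
F = P × A_ann

F ≈ 51300 lbf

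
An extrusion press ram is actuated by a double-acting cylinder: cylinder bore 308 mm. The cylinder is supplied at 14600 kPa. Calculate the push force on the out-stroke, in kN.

Cap-side area A_cap = π/4 × (308 mm)² = 74510 mm^2
F = P × A_cap = 14600 kPa × A_cap

F ≈ 1090 kN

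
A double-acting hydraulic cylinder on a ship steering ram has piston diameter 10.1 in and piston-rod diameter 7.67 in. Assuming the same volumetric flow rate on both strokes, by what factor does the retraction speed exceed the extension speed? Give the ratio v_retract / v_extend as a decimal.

Cap-side area A_cap = π/4 × (10.1 in)² = 80.12 in^2
Rod-side annular area A_ann = π/4 × (10.1² − 7.67²) = 33.91 in^2
For equal Q, v ∝ 1/A, so v_ret/v_ext = A_cap/A_ann.

v_ret/v_ext ≈ 2.36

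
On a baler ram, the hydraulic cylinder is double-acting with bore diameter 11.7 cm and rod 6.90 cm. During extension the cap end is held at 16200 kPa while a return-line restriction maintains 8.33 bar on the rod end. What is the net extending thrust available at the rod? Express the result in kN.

Cap-side area A_cap = π/4 × (11.7 cm)² = 107.5 cm^2
Rod-side annular area A_ann = π/4 × (11.7² − 6.90²) = 70.12 cm^2
Net thrust = P_cap·A_cap − P_rod·A_ann = 174.2 kN − 5.841 kN

F ≈ 168 kN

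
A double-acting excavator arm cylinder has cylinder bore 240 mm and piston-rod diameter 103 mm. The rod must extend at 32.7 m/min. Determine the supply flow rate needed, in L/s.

Cap-side area A_cap = π/4 × (240 mm)² = 45240 mm^2
Q = A × v

Q ≈ 24.7 L/s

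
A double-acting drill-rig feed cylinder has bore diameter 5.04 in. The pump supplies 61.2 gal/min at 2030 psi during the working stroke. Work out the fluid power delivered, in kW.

W ≈ 54.0 kW

Hydraulic power = P × Q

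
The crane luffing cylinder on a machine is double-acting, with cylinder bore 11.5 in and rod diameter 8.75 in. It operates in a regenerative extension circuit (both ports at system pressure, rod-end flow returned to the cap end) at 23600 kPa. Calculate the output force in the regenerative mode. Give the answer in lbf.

With equal pressure on both faces, forces on the annular region cancel; the net push is pressure × rod cross-section.
Rod cross-section A_rod = π/4 × (8.75 in)² = 60.13 in^2
F = P × A_rod

F ≈ 2.06e5 lbf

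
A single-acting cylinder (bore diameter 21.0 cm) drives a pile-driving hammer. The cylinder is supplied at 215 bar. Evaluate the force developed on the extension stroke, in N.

F ≈ 7.45e5 N

Cap-side area A_cap = π/4 × (21.0 cm)² = 346.4 cm^2
F = P × A_cap = 215 bar × A_cap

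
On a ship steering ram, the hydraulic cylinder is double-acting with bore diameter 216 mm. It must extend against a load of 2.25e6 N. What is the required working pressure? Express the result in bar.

Cap-side area A_cap = π/4 × (216 mm)² = 36640 mm^2
P = F / A = 2.25e6 N / A

P ≈ 614 bar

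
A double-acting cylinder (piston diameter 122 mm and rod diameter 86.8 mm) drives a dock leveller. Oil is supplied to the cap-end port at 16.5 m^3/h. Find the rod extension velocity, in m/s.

v ≈ 0.392 m/s

Cap-side area A_cap = π/4 × (122 mm)² = 11690 mm^2
v = Q / A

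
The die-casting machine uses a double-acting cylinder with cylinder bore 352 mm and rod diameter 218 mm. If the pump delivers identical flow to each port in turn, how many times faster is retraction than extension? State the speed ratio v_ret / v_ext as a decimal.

v_ret/v_ext ≈ 1.62

Cap-side area A_cap = π/4 × (352 mm)² = 97310 mm^2
Rod-side annular area A_ann = π/4 × (352² − 218²) = 59990 mm^2
For equal Q, v ∝ 1/A, so v_ret/v_ext = A_cap/A_ann.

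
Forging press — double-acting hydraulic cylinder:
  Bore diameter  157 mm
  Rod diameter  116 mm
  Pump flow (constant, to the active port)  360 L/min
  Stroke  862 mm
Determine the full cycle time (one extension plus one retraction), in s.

t ≈ 4.04 s

Cap-side area A_cap = π/4 × (157 mm)² = 19360 mm^2
Rod-side annular area A_ann = π/4 × (157² − 116²) = 8791 mm^2
t_ext = A_cap·L/Q = 2.781 s
t_ret = A_ann·L/Q = 1.263 s
t_cycle = t_ext + t_ret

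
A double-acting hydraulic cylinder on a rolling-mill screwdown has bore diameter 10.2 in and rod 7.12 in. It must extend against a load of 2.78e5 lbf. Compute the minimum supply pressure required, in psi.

Cap-side area A_cap = π/4 × (10.2 in)² = 81.71 in^2
P = F / A = 2.78e5 lbf / A

P ≈ 3400 psi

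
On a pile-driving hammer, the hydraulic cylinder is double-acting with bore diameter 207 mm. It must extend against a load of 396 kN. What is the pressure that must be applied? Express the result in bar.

P ≈ 118 bar

Cap-side area A_cap = π/4 × (207 mm)² = 33650 mm^2
P = F / A = 396 kN / A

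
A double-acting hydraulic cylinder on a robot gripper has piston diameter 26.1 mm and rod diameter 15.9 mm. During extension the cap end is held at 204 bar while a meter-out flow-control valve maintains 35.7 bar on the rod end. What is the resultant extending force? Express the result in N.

F ≈ 9710 N

Cap-side area A_cap = π/4 × (26.1 mm)² = 535.0 mm^2
Rod-side annular area A_ann = π/4 × (26.1² − 15.9²) = 336.5 mm^2
Net thrust = P_cap·A_cap − P_rod·A_ann = 10910 N − 1201 N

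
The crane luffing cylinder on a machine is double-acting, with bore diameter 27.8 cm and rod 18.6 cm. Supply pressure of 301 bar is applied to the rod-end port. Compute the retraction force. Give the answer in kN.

Rod-side annular area A_ann = π/4 × (27.8² − 18.6²) = 335.3 cm^2
On retraction the pressure acts on the annular area (bore minus rod).
F = P × A_ann

F ≈ 1010 kN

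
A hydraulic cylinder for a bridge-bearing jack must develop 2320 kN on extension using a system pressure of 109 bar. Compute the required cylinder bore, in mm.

Extension force acts on the full piston face: F = P × (π/4)D².
D = √(4F / (πP)) = √(4 × 2320 kN / (π × 109 bar))

D ≈ 521 mm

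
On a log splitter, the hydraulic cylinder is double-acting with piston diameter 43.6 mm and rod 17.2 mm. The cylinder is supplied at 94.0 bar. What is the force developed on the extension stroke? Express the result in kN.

Cap-side area A_cap = π/4 × (43.6 mm)² = 1493 mm^2
F = P × A_cap = 94.0 bar × A_cap

F ≈ 14.0 kN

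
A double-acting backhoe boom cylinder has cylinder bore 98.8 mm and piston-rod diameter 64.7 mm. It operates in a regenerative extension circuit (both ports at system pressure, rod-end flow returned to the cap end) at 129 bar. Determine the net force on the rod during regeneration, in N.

F ≈ 42400 N

With equal pressure on both faces, forces on the annular region cancel; the net push is pressure × rod cross-section.
Rod cross-section A_rod = π/4 × (64.7 mm)² = 3288 mm^2
F = P × A_rod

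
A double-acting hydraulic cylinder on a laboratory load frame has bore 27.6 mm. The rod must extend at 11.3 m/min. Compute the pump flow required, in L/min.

Cap-side area A_cap = π/4 × (27.6 mm)² = 598.3 mm^2
Q = A × v

Q ≈ 6.76 L/min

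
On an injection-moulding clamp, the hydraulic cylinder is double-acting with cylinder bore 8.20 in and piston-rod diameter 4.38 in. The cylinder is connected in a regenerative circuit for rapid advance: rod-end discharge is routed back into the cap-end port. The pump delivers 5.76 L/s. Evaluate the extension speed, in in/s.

v ≈ 23.3 in/s

In regeneration the rod-end outflow joins the pump flow into the cap end, so the net volume the pump must supply per unit advance equals the rod cross-section area.
Rod cross-section A_rod = π/4 × (4.38 in)² = 15.07 in^2
v = Q_pump / A_rod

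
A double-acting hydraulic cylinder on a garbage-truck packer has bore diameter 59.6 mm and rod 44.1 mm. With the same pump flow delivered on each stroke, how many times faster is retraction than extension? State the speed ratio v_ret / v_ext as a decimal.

v_ret/v_ext ≈ 2.21

Cap-side area A_cap = π/4 × (59.6 mm)² = 2790 mm^2
Rod-side annular area A_ann = π/4 × (59.6² − 44.1²) = 1262 mm^2
For equal Q, v ∝ 1/A, so v_ret/v_ext = A_cap/A_ann.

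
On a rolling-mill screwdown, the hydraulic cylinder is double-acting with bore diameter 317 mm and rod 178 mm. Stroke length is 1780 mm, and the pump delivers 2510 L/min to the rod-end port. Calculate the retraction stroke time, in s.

t ≈ 2.30 s

Rod-side annular area A_ann = π/4 × (317² − 178²) = 54040 mm^2
Swept volume V = A × L; t = V / Q = A·L / Q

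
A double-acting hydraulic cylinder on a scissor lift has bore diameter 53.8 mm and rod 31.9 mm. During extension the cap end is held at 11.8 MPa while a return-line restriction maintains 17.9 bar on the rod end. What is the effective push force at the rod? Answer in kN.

Cap-side area A_cap = π/4 × (53.8 mm)² = 2273 mm^2
Rod-side annular area A_ann = π/4 × (53.8² − 31.9²) = 1474 mm^2
Net thrust = P_cap·A_cap − P_rod·A_ann = 26.82 kN − 2.639 kN

F ≈ 24.2 kN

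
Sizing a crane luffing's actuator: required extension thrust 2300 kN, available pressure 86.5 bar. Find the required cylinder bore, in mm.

Extension force acts on the full piston face: F = P × (π/4)D².
D = √(4F / (πP)) = √(4 × 2300 kN / (π × 86.5 bar))

D ≈ 582 mm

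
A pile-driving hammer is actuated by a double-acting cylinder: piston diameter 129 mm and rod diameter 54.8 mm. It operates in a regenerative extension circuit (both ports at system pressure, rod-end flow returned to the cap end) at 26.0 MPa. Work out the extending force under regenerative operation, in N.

F ≈ 61300 N

With equal pressure on both faces, forces on the annular region cancel; the net push is pressure × rod cross-section.
Rod cross-section A_rod = π/4 × (54.8 mm)² = 2359 mm^2
F = P × A_rod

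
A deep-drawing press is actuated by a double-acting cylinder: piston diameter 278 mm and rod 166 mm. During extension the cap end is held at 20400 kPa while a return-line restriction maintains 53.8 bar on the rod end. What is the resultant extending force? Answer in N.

Cap-side area A_cap = π/4 × (278 mm)² = 60700 mm^2
Rod-side annular area A_ann = π/4 × (278² − 166²) = 39060 mm^2
Net thrust = P_cap·A_cap − P_rod·A_ann = 1.238e6 N − 2.101e5 N

F ≈ 1.03e6 N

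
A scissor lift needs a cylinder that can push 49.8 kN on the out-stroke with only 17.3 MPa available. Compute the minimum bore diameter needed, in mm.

Extension force acts on the full piston face: F = P × (π/4)D².
D = √(4F / (πP)) = √(4 × 49.8 kN / (π × 17.3 MPa))

D ≈ 60.5 mm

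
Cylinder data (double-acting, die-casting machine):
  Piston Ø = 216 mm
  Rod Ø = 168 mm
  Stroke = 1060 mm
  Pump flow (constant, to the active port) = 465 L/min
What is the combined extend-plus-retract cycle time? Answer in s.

Cap-side area A_cap = π/4 × (216 mm)² = 36640 mm^2
Rod-side annular area A_ann = π/4 × (216² − 168²) = 14480 mm^2
t_ext = A_cap·L/Q = 5.012 s
t_ret = A_ann·L/Q = 1.980 s
t_cycle = t_ext + t_ret

t ≈ 6.99 s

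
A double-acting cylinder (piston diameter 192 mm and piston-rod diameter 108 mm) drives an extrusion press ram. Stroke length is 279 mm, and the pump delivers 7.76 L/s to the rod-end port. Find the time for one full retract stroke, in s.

t ≈ 0.712 s

Rod-side annular area A_ann = π/4 × (192² − 108²) = 19790 mm^2
Swept volume V = A × L; t = V / Q = A·L / Q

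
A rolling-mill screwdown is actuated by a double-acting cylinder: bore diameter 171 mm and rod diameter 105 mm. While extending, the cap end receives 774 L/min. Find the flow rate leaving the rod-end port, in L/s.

Q_out ≈ 8.04 L/s

Cap-side area A_cap = π/4 × (171 mm)² = 22970 mm^2
Rod-side annular area A_ann = π/4 × (171² − 105²) = 14310 mm^2
Piston speed v = Q_in/A_cap; rod-end outflow Q_out = v × A_ann = Q_in × A_ann/A_cap.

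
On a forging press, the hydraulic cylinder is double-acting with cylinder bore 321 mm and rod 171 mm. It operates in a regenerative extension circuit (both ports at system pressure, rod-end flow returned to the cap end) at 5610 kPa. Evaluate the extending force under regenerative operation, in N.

F ≈ 1.29e5 N

With equal pressure on both faces, forces on the annular region cancel; the net push is pressure × rod cross-section.
Rod cross-section A_rod = π/4 × (171 mm)² = 22970 mm^2
F = P × A_rod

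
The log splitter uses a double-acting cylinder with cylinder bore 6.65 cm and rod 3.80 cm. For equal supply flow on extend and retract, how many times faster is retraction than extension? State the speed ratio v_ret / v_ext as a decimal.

v_ret/v_ext ≈ 1.48

Cap-side area A_cap = π/4 × (6.65 cm)² = 34.73 cm^2
Rod-side annular area A_ann = π/4 × (6.65² − 3.80²) = 23.39 cm^2
For equal Q, v ∝ 1/A, so v_ret/v_ext = A_cap/A_ann.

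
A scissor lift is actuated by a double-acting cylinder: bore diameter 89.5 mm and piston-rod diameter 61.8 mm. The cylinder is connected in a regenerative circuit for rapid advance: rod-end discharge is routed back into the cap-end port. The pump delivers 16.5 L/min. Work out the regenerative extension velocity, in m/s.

v ≈ 0.0917 m/s

In regeneration the rod-end outflow joins the pump flow into the cap end, so the net volume the pump must supply per unit advance equals the rod cross-section area.
Rod cross-section A_rod = π/4 × (61.8 mm)² = 3000 mm^2
v = Q_pump / A_rod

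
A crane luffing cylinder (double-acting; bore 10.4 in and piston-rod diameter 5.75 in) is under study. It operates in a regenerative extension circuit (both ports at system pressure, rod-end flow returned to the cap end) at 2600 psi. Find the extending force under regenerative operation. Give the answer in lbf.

F ≈ 67500 lbf

With equal pressure on both faces, forces on the annular region cancel; the net push is pressure × rod cross-section.
Rod cross-section A_rod = π/4 × (5.75 in)² = 25.97 in^2
F = P × A_rod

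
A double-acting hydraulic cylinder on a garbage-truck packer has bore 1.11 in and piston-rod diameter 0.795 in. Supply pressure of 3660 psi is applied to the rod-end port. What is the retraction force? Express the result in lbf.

F ≈ 1720 lbf

Rod-side annular area A_ann = π/4 × (1.11² − 0.795²) = 0.4713 in^2
On retraction the pressure acts on the annular area (bore minus rod).
F = P × A_ann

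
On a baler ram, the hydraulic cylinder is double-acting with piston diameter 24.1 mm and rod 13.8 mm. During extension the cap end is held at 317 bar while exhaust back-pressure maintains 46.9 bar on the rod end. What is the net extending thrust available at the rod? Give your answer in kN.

F ≈ 13.0 kN

Cap-side area A_cap = π/4 × (24.1 mm)² = 456.2 mm^2
Rod-side annular area A_ann = π/4 × (24.1² − 13.8²) = 306.6 mm^2
Net thrust = P_cap·A_cap − P_rod·A_ann = 14.46 kN − 1.438 kN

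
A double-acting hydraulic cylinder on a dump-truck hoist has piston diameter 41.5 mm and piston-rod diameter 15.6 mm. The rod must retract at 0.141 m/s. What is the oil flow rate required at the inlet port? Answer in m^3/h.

Rod-side annular area A_ann = π/4 × (41.5² − 15.6²) = 1162 mm^2
Q = A × v

Q ≈ 0.590 m^3/h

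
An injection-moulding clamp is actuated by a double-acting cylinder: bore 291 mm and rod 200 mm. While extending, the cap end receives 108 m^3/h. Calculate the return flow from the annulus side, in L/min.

Q_out ≈ 950 L/min

Cap-side area A_cap = π/4 × (291 mm)² = 66510 mm^2
Rod-side annular area A_ann = π/4 × (291² − 200²) = 35090 mm^2
Piston speed v = Q_in/A_cap; rod-end outflow Q_out = v × A_ann = Q_in × A_ann/A_cap.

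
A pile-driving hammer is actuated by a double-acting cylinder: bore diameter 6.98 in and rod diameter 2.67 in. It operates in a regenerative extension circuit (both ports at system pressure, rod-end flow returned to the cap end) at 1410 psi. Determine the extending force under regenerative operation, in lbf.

F ≈ 7890 lbf

With equal pressure on both faces, forces on the annular region cancel; the net push is pressure × rod cross-section.
Rod cross-section A_rod = π/4 × (2.67 in)² = 5.599 in^2
F = P × A_rod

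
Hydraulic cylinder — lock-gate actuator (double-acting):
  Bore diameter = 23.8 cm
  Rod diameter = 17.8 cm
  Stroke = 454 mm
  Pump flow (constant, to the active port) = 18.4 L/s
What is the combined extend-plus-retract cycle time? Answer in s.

t ≈ 1.58 s

Cap-side area A_cap = π/4 × (23.8 cm)² = 444.9 cm^2
Rod-side annular area A_ann = π/4 × (23.8² − 17.8²) = 196.0 cm^2
t_ext = A_cap·L/Q = 1.098 s
t_ret = A_ann·L/Q = 0.4837 s
t_cycle = t_ext + t_ret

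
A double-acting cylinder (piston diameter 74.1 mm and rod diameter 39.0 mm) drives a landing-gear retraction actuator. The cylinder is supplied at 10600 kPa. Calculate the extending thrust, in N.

F ≈ 45700 N

Cap-side area A_cap = π/4 × (74.1 mm)² = 4312 mm^2
F = P × A_cap = 10600 kPa × A_cap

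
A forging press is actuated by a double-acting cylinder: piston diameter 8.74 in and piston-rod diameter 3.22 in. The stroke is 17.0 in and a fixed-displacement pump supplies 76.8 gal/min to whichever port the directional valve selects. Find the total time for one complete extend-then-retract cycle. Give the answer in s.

t ≈ 6.43 s

Cap-side area A_cap = π/4 × (8.74 in)² = 59.99 in^2
Rod-side annular area A_ann = π/4 × (8.74² − 3.22²) = 51.85 in^2
t_ext = A_cap·L/Q = 3.449 s
t_ret = A_ann·L/Q = 2.981 s
t_cycle = t_ext + t_ret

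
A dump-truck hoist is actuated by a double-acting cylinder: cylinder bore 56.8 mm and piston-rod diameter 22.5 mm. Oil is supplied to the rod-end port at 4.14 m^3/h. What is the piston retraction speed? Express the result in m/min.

v ≈ 32.3 m/min

Rod-side annular area A_ann = π/4 × (56.8² − 22.5²) = 2136 mm^2
Flow into the rod-end port fills the annular volume.
v = Q / A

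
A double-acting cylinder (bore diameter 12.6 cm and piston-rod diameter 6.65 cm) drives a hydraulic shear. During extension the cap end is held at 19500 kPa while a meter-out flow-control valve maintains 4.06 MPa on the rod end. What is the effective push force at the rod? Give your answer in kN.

F ≈ 207 kN

Cap-side area A_cap = π/4 × (12.6 cm)² = 124.7 cm^2
Rod-side annular area A_ann = π/4 × (12.6² − 6.65²) = 89.96 cm^2
Net thrust = P_cap·A_cap − P_rod·A_ann = 243.1 kN − 36.52 kN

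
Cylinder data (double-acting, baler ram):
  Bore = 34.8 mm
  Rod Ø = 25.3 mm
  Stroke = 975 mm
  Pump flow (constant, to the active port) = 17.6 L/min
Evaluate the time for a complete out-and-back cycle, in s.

Cap-side area A_cap = π/4 × (34.8 mm)² = 951.1 mm^2
Rod-side annular area A_ann = π/4 × (34.8² − 25.3²) = 448.4 mm^2
t_ext = A_cap·L/Q = 3.161 s
t_ret = A_ann·L/Q = 1.490 s
t_cycle = t_ext + t_ret

t ≈ 4.65 s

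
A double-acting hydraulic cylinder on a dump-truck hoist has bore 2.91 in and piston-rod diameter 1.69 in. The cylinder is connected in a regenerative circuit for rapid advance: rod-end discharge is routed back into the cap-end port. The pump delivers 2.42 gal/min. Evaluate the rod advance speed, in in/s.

v ≈ 4.15 in/s

In regeneration the rod-end outflow joins the pump flow into the cap end, so the net volume the pump must supply per unit advance equals the rod cross-section area.
Rod cross-section A_rod = π/4 × (1.69 in)² = 2.243 in^2
v = Q_pump / A_rod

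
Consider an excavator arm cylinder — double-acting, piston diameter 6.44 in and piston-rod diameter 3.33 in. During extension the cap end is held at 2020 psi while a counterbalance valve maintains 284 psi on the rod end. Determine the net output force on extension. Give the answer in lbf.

Cap-side area A_cap = π/4 × (6.44 in)² = 32.57 in^2
Rod-side annular area A_ann = π/4 × (6.44² − 3.33²) = 23.86 in^2
Net thrust = P_cap·A_cap − P_rod·A_ann = 65800 lbf − 6777 lbf

F ≈ 59000 lbf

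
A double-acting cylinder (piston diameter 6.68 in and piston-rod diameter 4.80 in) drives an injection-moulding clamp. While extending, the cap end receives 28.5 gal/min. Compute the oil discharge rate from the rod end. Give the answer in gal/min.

Q_out ≈ 13.8 gal/min

Cap-side area A_cap = π/4 × (6.68 in)² = 35.05 in^2
Rod-side annular area A_ann = π/4 × (6.68² − 4.80²) = 16.95 in^2
Piston speed v = Q_in/A_cap; rod-end outflow Q_out = v × A_ann = Q_in × A_ann/A_cap.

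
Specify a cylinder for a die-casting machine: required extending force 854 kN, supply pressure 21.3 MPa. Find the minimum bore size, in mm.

D ≈ 226 mm

Extension force acts on the full piston face: F = P × (π/4)D².
D = √(4F / (πP)) = √(4 × 854 kN / (π × 21.3 MPa))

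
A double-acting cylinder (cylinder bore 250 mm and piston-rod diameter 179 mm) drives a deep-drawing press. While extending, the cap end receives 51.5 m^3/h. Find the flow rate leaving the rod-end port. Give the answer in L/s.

Cap-side area A_cap = π/4 × (250 mm)² = 49090 mm^2
Rod-side annular area A_ann = π/4 × (250² − 179²) = 23920 mm^2
Piston speed v = Q_in/A_cap; rod-end outflow Q_out = v × A_ann = Q_in × A_ann/A_cap.

Q_out ≈ 6.97 L/s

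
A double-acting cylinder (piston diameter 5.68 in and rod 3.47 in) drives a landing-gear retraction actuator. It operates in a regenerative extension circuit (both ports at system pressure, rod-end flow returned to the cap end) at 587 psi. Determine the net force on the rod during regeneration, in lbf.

With equal pressure on both faces, forces on the annular region cancel; the net push is pressure × rod cross-section.
Rod cross-section A_rod = π/4 × (3.47 in)² = 9.457 in^2
F = P × A_rod

F ≈ 5550 lbf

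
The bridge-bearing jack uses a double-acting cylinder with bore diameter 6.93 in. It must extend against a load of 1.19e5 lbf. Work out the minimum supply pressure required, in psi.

Cap-side area A_cap = π/4 × (6.93 in)² = 37.72 in^2
P = F / A = 1.19e5 lbf / A

P ≈ 3150 psi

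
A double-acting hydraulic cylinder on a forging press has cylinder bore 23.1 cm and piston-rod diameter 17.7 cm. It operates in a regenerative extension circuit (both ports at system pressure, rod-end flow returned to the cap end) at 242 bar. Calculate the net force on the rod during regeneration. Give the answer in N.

F ≈ 5.95e5 N

With equal pressure on both faces, forces on the annular region cancel; the net push is pressure × rod cross-section.
Rod cross-section A_rod = π/4 × (17.7 cm)² = 246.1 cm^2
F = P × A_rod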